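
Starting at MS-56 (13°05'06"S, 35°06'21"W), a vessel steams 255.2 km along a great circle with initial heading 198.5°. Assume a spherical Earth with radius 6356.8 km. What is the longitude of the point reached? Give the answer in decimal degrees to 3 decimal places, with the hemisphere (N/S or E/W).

MS-56: φ = -13.08500°, λ = -35.10583°
δ = d/R = 255.2/6356.8 = 0.040146 rad
φ₂ = arcsin(sin φ₁ cos δ + cos φ₁ sin δ cos θ)
   = arcsin(-0.22640·0.99919 + 0.97404·0.04014·-0.94832) = -15.26518°
λ₂ = λ₁ + atan2(sin θ sin δ cos φ₁, cos δ − sin φ₁ sin φ₂) = -35.86221°

35.862°W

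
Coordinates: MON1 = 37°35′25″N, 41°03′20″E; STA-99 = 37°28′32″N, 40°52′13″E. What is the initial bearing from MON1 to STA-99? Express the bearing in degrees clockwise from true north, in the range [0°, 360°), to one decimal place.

MON1: φ = +37.59028°, λ = +41.05556°
STA-99: φ = +37.47556°, λ = +40.87028°
Δλ = -0.1853°
y = sin Δλ · cos φ₂ = -0.002566
x = cos φ₁ sin φ₂ − sin φ₁ cos φ₂ cos Δλ = -0.002000
θ = atan2(y, x) = -127.9268° → 232.0732° (mod 360°)

232.1°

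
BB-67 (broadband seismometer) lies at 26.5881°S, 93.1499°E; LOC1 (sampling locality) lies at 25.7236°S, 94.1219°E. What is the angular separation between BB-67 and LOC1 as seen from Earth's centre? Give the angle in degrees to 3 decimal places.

1.228°

Δφ = 0.8645°,  Δλ = 0.9720°
a = sin²(Δφ/2) + cos φ₁ cos φ₂ sin²(Δλ/2) = 0.000115
c = 2·arcsin(√a) = 0.021437 rad = 1.2282°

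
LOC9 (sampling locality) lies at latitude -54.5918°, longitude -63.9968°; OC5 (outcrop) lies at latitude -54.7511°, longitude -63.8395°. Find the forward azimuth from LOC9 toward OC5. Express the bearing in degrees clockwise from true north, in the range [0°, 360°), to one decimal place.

Δλ = 0.1573°
y = sin Δλ · cos φ₂ = 0.001584
x = cos φ₁ sin φ₂ − sin φ₁ cos φ₂ cos Δλ = -0.002782
θ = atan2(y, x) = 150.3376° → 150.3376° (mod 360°)

150.3°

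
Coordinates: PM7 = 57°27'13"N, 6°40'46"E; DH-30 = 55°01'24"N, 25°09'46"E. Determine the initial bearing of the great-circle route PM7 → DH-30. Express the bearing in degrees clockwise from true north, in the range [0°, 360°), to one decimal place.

95.5°

PM7: φ = +57.45361°, λ = +6.67944°
DH-30: φ = +55.02333°, λ = +25.16278°
Δλ = 18.4833°
y = sin Δλ · cos φ₂ = 0.181734
x = cos φ₁ sin φ₂ − sin φ₁ cos φ₂ cos Δλ = -0.017477
θ = atan2(y, x) = 95.4932° → 95.4932° (mod 360°)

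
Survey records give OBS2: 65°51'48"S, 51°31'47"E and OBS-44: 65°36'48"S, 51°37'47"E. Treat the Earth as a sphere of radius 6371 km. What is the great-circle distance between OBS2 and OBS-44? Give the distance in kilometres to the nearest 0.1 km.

28.2 km

OBS2: φ = -65.86333°, λ = +51.52972°
OBS-44: φ = -65.61333°, λ = +51.62972°
Δφ = 0.2500°,  Δλ = 0.1000°
a = sin²(Δφ/2) + cos φ₁ cos φ₂ sin²(Δλ/2) = 0.000005
c = 2·arcsin(√a) = 0.004422 rad = 0.2534°
d = R·c = 6371 × 0.004422 = 28.2 km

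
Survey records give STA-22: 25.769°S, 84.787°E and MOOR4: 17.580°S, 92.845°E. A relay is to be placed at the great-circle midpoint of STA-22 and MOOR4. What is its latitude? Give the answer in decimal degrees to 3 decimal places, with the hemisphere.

21.723°S

Bx = cos φ₂ cos Δλ = 0.943884,  By = cos φ₂ sin Δλ = 0.133629
φₘ = atan2(sin φ₁ + sin φ₂, √((cos φ₁ + Bx)² + By²)) = -21.72316°
λₘ = λ₁ + atan2(By, cos φ₁ + Bx) = 88.93081°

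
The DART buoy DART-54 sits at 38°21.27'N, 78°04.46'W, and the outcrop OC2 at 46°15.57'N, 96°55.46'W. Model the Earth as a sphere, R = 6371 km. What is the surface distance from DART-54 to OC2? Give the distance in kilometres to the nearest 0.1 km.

1775.5 km

DART-54: φ = +38.35450°, λ = -78.07433°
OC2: φ = +46.25950°, λ = -96.92433°
Δφ = 7.9050°,  Δλ = -18.8500°
a = sin²(Δφ/2) + cos φ₁ cos φ₂ sin²(Δλ/2) = 0.019290
c = 2·arcsin(√a) = 0.278681 rad = 15.9673°
d = R·c = 6371 × 0.278681 = 1775.5 km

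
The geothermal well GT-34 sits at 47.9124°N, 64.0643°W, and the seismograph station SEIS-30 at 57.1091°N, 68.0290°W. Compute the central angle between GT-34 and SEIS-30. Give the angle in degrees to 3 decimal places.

9.504°

Δφ = 9.1967°,  Δλ = -3.9647°
a = sin²(Δφ/2) + cos φ₁ cos φ₂ sin²(Δλ/2) = 0.006863
c = 2·arcsin(√a) = 0.165874 rad = 9.5039°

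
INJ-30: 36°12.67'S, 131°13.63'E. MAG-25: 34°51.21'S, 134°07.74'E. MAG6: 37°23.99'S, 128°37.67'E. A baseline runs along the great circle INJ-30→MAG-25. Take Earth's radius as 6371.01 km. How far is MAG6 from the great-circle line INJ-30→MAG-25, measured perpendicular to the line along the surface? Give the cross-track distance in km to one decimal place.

6.8 km

INJ-30: φ = -36.21117°, λ = +131.22717°
MAG-25: φ = -34.85350°, λ = +134.12900°
MAG6: φ = -37.39983°, λ = +128.62783°
δ₁₃ = central angle INJ-30→MAG6 = 0.041829 rad  (haversine)
θ₁₃ = bearing INJ-30→MAG6 = 239.494°,  θ₁₂ = bearing INJ-30→MAG-25 = 60.954°
dₓₜ = R·arcsin(sin δ₁₃ · sin(θ₁₃ − θ₁₂)) = 6371.01·arcsin(0.04182·sin(178.540°)) = 6.789 km
|dₓₜ| = 6.789 km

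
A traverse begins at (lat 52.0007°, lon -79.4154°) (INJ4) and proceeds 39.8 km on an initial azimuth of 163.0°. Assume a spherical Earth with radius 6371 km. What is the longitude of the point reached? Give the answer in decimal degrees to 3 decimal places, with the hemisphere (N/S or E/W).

δ = d/R = 39.8/6371 = 0.006247 rad
φ₂ = arcsin(sin φ₁ cos δ + cos φ₁ sin δ cos θ)
   = arcsin(0.78802·0.99998 + 0.61565·0.00625·-0.95630) = 51.65829°
λ₂ = λ₁ + atan2(sin θ sin δ cos φ₁, cos δ − sin φ₁ sin φ₂) = -79.24671°

79.247°W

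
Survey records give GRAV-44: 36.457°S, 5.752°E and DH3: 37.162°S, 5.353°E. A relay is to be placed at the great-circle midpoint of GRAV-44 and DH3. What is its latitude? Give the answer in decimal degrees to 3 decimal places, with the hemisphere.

36.810°S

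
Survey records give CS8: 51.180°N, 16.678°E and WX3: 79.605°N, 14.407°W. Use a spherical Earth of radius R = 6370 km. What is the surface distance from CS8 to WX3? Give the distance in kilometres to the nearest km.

Δφ = 28.4250°,  Δλ = -31.0850°
a = sin²(Δφ/2) + cos φ₁ cos φ₂ sin²(Δλ/2) = 0.068401
c = 2·arcsin(√a) = 0.529225 rad = 30.3223°
d = R·c = 6370 × 0.529225 = 3371.2 km

3371 km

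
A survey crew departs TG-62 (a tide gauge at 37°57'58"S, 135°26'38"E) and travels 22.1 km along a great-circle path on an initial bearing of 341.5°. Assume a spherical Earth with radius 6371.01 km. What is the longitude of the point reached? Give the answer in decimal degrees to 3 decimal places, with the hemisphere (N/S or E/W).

135.364°E

TG-62: φ = -37.96611°, λ = +135.44389°
δ = d/R = 22.1/6371.01 = 0.003469 rad
φ₂ = arcsin(sin φ₁ cos δ + cos φ₁ sin δ cos θ)
   = arcsin(-0.61520·0.99999 + 0.78837·0.00347·0.94832) = -37.77761°
λ₂ = λ₁ + atan2(sin θ sin δ cos φ₁, cos δ − sin φ₁ sin φ₂) = 135.36410°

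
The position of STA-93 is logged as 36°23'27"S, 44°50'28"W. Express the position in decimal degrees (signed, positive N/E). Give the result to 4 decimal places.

-36.3908°, -44.8411°

lat: 36.3908° S → -36.3908°
lon: 44.8411° W → -44.8411°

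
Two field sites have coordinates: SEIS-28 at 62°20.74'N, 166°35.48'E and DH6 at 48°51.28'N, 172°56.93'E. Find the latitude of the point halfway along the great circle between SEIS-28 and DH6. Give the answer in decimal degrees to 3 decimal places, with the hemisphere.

55.640°N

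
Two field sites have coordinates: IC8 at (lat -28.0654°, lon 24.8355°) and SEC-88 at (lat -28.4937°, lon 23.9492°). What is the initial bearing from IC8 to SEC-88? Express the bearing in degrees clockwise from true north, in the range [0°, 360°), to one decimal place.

Δλ = -0.8863°
y = sin Δλ · cos φ₂ = -0.013595
x = cos φ₁ sin φ₂ − sin φ₁ cos φ₂ cos Δλ = -0.007525
θ = atan2(y, x) = -118.9647° → 241.0353° (mod 360°)

241.0°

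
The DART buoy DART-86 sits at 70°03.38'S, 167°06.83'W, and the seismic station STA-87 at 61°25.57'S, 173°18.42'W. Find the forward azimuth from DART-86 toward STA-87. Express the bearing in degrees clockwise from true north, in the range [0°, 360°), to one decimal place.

DART-86: φ = -70.05633°, λ = -167.11383°
STA-87: φ = -61.42617°, λ = -173.30700°
Δλ = -6.1932°
y = sin Δλ · cos φ₂ = -0.051598
x = cos φ₁ sin φ₂ − sin φ₁ cos φ₂ cos Δλ = 0.147432
θ = atan2(y, x) = -19.2891° → 340.7109° (mod 360°)

340.7°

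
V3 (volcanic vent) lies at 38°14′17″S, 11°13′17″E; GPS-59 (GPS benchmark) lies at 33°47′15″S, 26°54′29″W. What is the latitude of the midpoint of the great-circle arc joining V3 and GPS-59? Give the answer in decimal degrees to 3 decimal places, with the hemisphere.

37.561°S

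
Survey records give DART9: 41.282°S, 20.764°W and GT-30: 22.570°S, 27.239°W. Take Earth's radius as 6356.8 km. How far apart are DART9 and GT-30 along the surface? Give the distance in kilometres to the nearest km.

Δφ = 18.7120°,  Δλ = -6.4750°
a = sin²(Δφ/2) + cos φ₁ cos φ₂ sin²(Δλ/2) = 0.028642
c = 2·arcsin(√a) = 0.340114 rad = 19.4871°
d = R·c = 6356.8 × 0.340114 = 2162.0 km

2162 km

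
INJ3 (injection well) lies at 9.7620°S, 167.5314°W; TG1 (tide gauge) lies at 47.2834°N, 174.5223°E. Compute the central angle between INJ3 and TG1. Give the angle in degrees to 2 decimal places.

Δφ = 57.0454°,  Δλ = -17.9463°
a = sin²(Δφ/2) + cos φ₁ cos φ₂ sin²(Δλ/2) = 0.244277
c = 2·arcsin(√a) = 1.033929 rad = 59.2398°

59.24°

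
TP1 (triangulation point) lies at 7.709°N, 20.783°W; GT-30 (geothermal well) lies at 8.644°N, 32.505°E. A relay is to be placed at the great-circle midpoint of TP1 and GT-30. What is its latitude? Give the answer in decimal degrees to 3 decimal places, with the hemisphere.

Bx = cos φ₂ cos Δλ = 0.591003,  By = cos φ₂ sin Δλ = 0.792545
φₘ = atan2(sin φ₁ + sin φ₂, √((cos φ₁ + Bx)² + By²)) = 9.13239°
λₘ = λ₁ + atan2(By, cos φ₁ + Bx) = 5.82730°

9.132°N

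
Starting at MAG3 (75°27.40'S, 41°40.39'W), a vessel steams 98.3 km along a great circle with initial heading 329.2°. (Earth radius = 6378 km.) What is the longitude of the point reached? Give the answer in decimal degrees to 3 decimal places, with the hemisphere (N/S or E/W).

43.386°W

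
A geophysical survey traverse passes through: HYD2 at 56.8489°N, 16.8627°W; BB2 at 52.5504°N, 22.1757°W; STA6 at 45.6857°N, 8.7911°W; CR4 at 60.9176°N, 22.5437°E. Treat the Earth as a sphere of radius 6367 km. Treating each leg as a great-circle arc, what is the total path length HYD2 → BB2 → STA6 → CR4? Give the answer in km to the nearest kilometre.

4459 km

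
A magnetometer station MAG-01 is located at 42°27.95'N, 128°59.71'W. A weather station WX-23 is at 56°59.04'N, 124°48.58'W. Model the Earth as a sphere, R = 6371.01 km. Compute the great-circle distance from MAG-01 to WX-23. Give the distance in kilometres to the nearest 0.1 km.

MAG-01: φ = +42.46583°, λ = -128.99517°
WX-23: φ = +56.98400°, λ = -124.80967°
Δφ = 14.5182°,  Δλ = 4.1855°
a = sin²(Δφ/2) + cos φ₁ cos φ₂ sin²(Δλ/2) = 0.016502
c = 2·arcsin(√a) = 0.257631 rad = 14.7612°
d = R·c = 6371.01 × 0.257631 = 1641.4 km

1641.4 km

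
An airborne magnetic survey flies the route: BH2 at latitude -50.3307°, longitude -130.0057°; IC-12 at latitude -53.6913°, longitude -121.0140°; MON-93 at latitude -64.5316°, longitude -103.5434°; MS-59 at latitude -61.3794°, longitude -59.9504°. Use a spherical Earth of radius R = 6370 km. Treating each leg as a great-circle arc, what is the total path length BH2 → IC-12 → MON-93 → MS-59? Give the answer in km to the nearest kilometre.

BH2→IC-12: c = 0.112885 rad, d = 719.08 km
IC-12→MON-93: c = 0.243875 rad, d = 1553.48 km
MON-93→MS-59: c = 0.343180 rad, d = 2186.06 km
Total = 719.08 + 1553.48 + 2186.06 = 4458.62 km

4459 km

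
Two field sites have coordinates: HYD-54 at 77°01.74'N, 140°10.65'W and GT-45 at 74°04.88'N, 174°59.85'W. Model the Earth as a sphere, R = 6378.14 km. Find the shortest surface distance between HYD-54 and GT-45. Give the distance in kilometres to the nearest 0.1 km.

1003.3 km

HYD-54: φ = +77.02900°, λ = -140.17750°
GT-45: φ = +74.08133°, λ = -174.99750°
Δφ = -2.9477°,  Δλ = -34.8200°
a = sin²(Δφ/2) + cos φ₁ cos φ₂ sin²(Δλ/2) = 0.006173
c = 2·arcsin(√a) = 0.157298 rad = 9.0125°
d = R·c = 6378.14 × 0.157298 = 1003.3 km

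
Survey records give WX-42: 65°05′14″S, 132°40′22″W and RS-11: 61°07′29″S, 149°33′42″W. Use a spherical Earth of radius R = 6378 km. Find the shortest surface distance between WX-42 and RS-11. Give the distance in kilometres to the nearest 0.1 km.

953.9 km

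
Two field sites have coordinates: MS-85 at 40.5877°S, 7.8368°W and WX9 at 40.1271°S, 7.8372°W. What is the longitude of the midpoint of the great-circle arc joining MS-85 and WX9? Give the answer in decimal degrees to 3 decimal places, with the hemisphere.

7.837°W

Bx = cos φ₂ cos Δλ = 0.764617,  By = cos φ₂ sin Δλ = -0.000005
φₘ = atan2(sin φ₁ + sin φ₂, √((cos φ₁ + Bx)² + By²)) = -40.35740°
λₘ = λ₁ + atan2(By, cos φ₁ + Bx) = -7.83700°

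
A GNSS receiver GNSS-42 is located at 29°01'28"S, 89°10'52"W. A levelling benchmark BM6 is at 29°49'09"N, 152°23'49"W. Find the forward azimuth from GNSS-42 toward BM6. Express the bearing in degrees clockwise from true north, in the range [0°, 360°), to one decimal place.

GNSS-42: φ = -29.02444°, λ = -89.18111°
BM6: φ = +29.81917°, λ = -152.39694°
Δλ = -63.2158°
y = sin Δλ · cos φ₂ = -0.774515
x = cos φ₁ sin φ₂ − sin φ₁ cos φ₂ cos Δλ = 0.624505
θ = atan2(y, x) = -51.1202° → 308.8798° (mod 360°)

308.9°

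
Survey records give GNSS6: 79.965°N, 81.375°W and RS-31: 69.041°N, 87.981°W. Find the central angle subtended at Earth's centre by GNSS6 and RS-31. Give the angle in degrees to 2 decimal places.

11.05°

Δφ = -10.9240°,  Δλ = -6.6060°
a = sin²(Δφ/2) + cos φ₁ cos φ₂ sin²(Δλ/2) = 0.009267
c = 2·arcsin(√a) = 0.192831 rad = 11.0484°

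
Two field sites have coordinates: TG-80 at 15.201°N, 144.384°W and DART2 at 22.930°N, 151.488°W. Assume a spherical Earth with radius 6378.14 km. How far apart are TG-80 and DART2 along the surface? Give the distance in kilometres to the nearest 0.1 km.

1139.2 km

Δφ = 7.7290°,  Δλ = -7.1040°
a = sin²(Δφ/2) + cos φ₁ cos φ₂ sin²(Δλ/2) = 0.007954
c = 2·arcsin(√a) = 0.178605 rad = 10.2333°
d = R·c = 6378.14 × 0.178605 = 1139.2 km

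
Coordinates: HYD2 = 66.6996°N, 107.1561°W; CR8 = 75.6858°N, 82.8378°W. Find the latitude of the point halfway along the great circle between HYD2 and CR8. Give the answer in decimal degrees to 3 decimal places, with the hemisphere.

71.565°N

Bx = cos φ₂ cos Δλ = 0.225302,  By = cos φ₂ sin Δλ = 0.101814
φₘ = atan2(sin φ₁ + sin φ₂, √((cos φ₁ + Bx)² + By²)) = 71.56466°
λₘ = λ₁ + atan2(By, cos φ₁ + Bx) = -97.84301°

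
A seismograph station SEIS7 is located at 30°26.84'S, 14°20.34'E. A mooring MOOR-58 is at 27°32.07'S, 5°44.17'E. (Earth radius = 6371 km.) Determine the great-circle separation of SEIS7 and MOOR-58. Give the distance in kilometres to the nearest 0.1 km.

SEIS7: φ = -30.44733°, λ = +14.33900°
MOOR-58: φ = -27.53450°, λ = +5.73617°
Δφ = 2.9128°,  Δλ = -8.6028°
a = sin²(Δφ/2) + cos φ₁ cos φ₂ sin²(Δλ/2) = 0.004946
c = 2·arcsin(√a) = 0.140778 rad = 8.0660°
d = R·c = 6371 × 0.140778 = 896.9 km

896.9 km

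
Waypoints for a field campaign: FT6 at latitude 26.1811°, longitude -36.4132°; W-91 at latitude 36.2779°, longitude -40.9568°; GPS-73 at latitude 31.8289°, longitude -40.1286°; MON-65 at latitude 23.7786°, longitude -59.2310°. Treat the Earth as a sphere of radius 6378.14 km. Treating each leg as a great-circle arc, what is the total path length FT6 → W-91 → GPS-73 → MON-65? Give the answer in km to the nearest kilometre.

3784 km

FT6→W-91: c = 0.188751 rad, d = 1203.88 km
W-91→GPS-73: c = 0.078567 rad, d = 501.11 km
GPS-73→MON-65: c = 0.325995 rad, d = 2079.24 km
Total = 1203.88 + 501.11 + 2079.24 = 3784.23 km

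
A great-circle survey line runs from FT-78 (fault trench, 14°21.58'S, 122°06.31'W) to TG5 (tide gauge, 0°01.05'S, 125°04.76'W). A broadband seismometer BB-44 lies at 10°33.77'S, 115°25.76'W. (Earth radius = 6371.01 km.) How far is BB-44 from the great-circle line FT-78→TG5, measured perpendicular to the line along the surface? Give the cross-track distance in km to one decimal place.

FT-78: φ = -14.35967°, λ = -122.10517°
TG5: φ = -0.01750°, λ = -125.07933°
BB-44: φ = -10.56283°, λ = -115.42933°
δ₁₃ = central angle FT-78→BB-44 = 0.131639 rad  (haversine)
θ₁₃ = bearing FT-78→BB-44 = 60.535°,  θ₁₂ = bearing FT-78→TG5 = 348.154°
dₓₜ = R·arcsin(sin δ₁₃ · sin(θ₁₃ − θ₁₂)) = 6371.01·arcsin(0.13126·sin(-287.619°)) = 799.119 km
|dₓₜ| = 799.119 km

799.1 km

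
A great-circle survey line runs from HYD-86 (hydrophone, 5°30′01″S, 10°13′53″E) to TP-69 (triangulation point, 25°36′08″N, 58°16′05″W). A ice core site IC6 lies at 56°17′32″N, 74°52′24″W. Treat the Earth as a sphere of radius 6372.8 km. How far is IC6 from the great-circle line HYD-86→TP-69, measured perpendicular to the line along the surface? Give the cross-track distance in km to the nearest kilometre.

3066 km

HYD-86: φ = -5.50028°, λ = +10.23139°
TP-69: φ = +25.60222°, λ = -58.26806°
IC6: φ = +56.29222°, λ = -74.87333°
δ₁₃ = central angle HYD-86→IC6 = 1.603399 rad  (haversine)
θ₁₃ = bearing HYD-86→IC6 = 326.411°,  θ₁₂ = bearing HYD-86→TP-69 = 298.828°
dₓₜ = R·arcsin(sin δ₁₃ · sin(θ₁₃ − θ₁₂)) = 6372.8·arcsin(0.99947·sin(27.583°)) = 3066.224 km
|dₓₜ| = 3066.224 km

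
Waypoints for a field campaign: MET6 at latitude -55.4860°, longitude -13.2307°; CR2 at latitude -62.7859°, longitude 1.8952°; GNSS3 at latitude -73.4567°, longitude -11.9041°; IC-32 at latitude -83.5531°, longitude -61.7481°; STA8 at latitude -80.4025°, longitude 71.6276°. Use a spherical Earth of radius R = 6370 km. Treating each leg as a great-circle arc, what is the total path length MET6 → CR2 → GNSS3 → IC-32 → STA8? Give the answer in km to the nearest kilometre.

5611 km

MET6→CR2: c = 0.185102 rad, d = 1179.10 km
CR2→GNSS3: c = 0.205550 rad, d = 1309.35 km
GNSS3→IC-32: c = 0.232210 rad, d = 1479.18 km
IC-32→STA8: c = 0.257964 rad, d = 1643.23 km
Total = 1179.10 + 1309.35 + 1479.18 + 1643.23 = 5610.86 km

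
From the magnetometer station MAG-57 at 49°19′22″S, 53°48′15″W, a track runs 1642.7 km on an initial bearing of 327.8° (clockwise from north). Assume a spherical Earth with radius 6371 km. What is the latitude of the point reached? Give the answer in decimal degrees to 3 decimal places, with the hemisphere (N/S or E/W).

36.348°S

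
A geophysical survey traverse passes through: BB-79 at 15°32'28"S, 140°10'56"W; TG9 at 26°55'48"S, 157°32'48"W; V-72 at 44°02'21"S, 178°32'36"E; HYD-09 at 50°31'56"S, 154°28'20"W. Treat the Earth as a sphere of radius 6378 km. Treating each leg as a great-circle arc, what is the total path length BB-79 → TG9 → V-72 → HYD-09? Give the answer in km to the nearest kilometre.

BB-79: φ = -15.54111°, λ = -140.18222°
TG9: φ = -26.93000°, λ = -157.54667°
V-72: φ = -44.03917°, λ = +178.54333°
HYD-09: φ = -50.53222°, λ = -154.47222°
BB-79→TG9: c = 0.344742 rad, d = 2198.76 km
TG9→V-72: c = 0.449315 rad, d = 2865.73 km
V-72→HYD-09: c = 0.336736 rad, d = 2147.70 km
Total = 2198.76 + 2865.73 + 2147.70 = 7212.19 km

7212 km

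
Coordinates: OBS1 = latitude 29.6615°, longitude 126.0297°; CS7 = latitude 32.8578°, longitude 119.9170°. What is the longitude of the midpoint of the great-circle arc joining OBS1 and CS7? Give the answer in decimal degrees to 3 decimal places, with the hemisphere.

123.025°E

Bx = cos φ₂ cos Δλ = 0.835244,  By = cos φ₂ sin Δλ = -0.089449
φₘ = atan2(sin φ₁ + sin φ₂, √((cos φ₁ + Bx)² + By²)) = 31.29583°
λₘ = λ₁ + atan2(By, cos φ₁ + Bx) = 123.02516°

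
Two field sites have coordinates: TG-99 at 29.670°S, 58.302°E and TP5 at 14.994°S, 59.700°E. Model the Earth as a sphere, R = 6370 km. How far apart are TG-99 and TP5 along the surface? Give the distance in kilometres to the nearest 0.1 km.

1637.9 km

Δφ = 14.6760°,  Δλ = 1.3980°
a = sin²(Δφ/2) + cos φ₁ cos φ₂ sin²(Δλ/2) = 0.016438
c = 2·arcsin(√a) = 0.257129 rad = 14.7324°
d = R·c = 6370 × 0.257129 = 1637.9 km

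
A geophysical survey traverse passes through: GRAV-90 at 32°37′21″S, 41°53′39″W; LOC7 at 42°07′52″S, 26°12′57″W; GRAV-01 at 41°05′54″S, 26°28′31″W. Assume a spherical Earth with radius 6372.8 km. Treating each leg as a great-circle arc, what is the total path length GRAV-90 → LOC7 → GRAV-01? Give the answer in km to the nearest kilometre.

1855 km

GRAV-90: φ = -32.62250°, λ = -41.89417°
LOC7: φ = -42.13111°, λ = -26.21583°
GRAV-01: φ = -41.09833°, λ = -26.47528°
GRAV-90→LOC7: c = 0.272796 rad, d = 1738.47 km
LOC7→GRAV-01: c = 0.018340 rad, d = 116.88 km
Total = 1738.47 + 116.88 = 1855.35 km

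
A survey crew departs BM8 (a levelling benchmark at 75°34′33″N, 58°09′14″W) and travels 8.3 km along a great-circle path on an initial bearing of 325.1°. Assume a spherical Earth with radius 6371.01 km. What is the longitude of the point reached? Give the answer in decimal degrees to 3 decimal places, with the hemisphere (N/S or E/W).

58.326°W

BM8: φ = +75.57583°, λ = -58.15389°
δ = d/R = 8.3/6371.01 = 0.001303 rad
φ₂ = arcsin(sin φ₁ cos δ + cos φ₁ sin δ cos θ)
   = arcsin(0.96848·1.00000 + 0.24910·0.00130·0.82015) = 75.63699°
λ₂ = λ₁ + atan2(sin θ sin δ cos φ₁, cos δ − sin φ₁ sin φ₂) = -58.32605°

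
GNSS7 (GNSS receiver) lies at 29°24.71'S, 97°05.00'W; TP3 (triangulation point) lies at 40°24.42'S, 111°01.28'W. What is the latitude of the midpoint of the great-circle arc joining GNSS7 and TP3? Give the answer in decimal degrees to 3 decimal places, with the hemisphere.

35.108°S

GNSS7: φ = -29.41183°, λ = -97.08333°
TP3: φ = -40.40700°, λ = -111.02133°
Bx = cos φ₂ cos Δλ = 0.739039,  By = cos φ₂ sin Δλ = -0.183414
φₘ = atan2(sin φ₁ + sin φ₂, √((cos φ₁ + Bx)² + By²)) = -35.10816°
λₘ = λ₁ + atan2(By, cos φ₁ + Bx) = -103.58194°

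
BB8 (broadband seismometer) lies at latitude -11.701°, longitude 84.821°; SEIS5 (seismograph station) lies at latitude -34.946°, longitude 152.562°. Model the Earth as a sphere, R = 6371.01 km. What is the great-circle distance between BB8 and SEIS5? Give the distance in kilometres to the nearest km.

7245 km

Δφ = -23.2450°,  Δλ = 67.7410°
a = sin²(Δφ/2) + cos φ₁ cos φ₂ sin²(Δλ/2) = 0.289895
c = 2·arcsin(√a) = 1.137120 rad = 65.1522°
d = R·c = 6371.01 × 1.137120 = 7244.6 km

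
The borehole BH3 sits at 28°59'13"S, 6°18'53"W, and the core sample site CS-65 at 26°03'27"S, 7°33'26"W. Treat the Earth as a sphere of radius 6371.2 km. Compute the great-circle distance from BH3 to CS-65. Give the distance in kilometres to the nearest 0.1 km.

BH3: φ = -28.98694°, λ = -6.31472°
CS-65: φ = -26.05750°, λ = -7.55722°
Δφ = 2.9294°,  Δλ = -1.2425°
a = sin²(Δφ/2) + cos φ₁ cos φ₂ sin²(Δλ/2) = 0.000746
c = 2·arcsin(√a) = 0.054624 rad = 3.1297°
d = R·c = 6371.2 × 0.054624 = 348.0 km

348.0 km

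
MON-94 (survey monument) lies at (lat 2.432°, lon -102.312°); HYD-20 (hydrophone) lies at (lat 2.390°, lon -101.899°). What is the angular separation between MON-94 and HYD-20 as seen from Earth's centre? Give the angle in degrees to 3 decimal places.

Δφ = -0.0420°,  Δλ = 0.4130°
a = sin²(Δφ/2) + cos φ₁ cos φ₂ sin²(Δλ/2) = 0.000013
c = 2·arcsin(√a) = 0.007239 rad = 0.4148°

0.415°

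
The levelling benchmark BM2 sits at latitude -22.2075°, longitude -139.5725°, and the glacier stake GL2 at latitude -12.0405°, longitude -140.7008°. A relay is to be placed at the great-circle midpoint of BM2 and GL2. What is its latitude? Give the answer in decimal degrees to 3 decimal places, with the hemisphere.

17.125°S

Bx = cos φ₂ cos Δλ = 0.977811,  By = cos φ₂ sin Δλ = -0.019258
φₘ = atan2(sin φ₁ + sin φ₂, √((cos φ₁ + Bx)² + By²)) = -17.12478°
λₘ = λ₁ + atan2(By, cos φ₁ + Bx) = -140.15211°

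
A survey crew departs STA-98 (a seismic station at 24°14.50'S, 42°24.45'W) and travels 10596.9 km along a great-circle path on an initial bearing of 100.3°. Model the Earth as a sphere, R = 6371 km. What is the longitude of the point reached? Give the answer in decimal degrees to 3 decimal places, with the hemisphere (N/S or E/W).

STA-98: φ = -24.24167°, λ = -42.40750°
δ = d/R = 10596.9/6371 = 1.663302 rad
φ₂ = arcsin(sin φ₁ cos δ + cos φ₁ sin δ cos θ)
   = arcsin(-0.41059·-0.09237 + 0.91182·0.99572·-0.17880) = -7.14675°
λ₂ = λ₁ + atan2(sin θ sin δ cos φ₁, cos δ − sin φ₁ sin φ₂) = 56.71586°

56.716°E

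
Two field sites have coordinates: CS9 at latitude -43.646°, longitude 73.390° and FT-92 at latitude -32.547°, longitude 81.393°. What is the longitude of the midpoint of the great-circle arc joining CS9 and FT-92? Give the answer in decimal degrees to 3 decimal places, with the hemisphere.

Bx = cos φ₂ cos Δλ = 0.834741,  By = cos φ₂ sin Δλ = 0.117360
φₘ = atan2(sin φ₁ + sin φ₂, √((cos φ₁ + Bx)² + By²)) = -38.16403°
λₘ = λ₁ + atan2(By, cos φ₁ + Bx) = 77.69681°

77.697°E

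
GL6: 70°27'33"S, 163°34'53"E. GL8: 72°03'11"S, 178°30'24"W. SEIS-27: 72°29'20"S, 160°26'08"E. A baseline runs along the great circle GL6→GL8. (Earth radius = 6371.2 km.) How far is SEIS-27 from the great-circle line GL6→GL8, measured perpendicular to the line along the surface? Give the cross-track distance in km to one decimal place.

GL6: φ = -70.45917°, λ = +163.58139°
GL8: φ = -72.05306°, λ = -178.50667°
SEIS-27: φ = -72.48889°, λ = +160.43556°
δ₁₃ = central angle GL6→SEIS-27 = 0.039476 rad  (haversine)
θ₁₃ = bearing GL6→SEIS-27 = 204.733°,  θ₁₂ = bearing GL6→GL8 = 113.847°
dₓₜ = R·arcsin(sin δ₁₃ · sin(θ₁₃ − θ₁₂)) = 6371.2·arcsin(0.03947·sin(90.887°)) = 251.478 km
|dₓₜ| = 251.478 km

251.5 km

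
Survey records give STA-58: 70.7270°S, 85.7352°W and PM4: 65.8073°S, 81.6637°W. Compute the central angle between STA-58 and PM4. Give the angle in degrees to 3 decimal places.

5.143°

Δφ = 4.9197°,  Δλ = 4.0715°
a = sin²(Δφ/2) + cos φ₁ cos φ₂ sin²(Δλ/2) = 0.002013
c = 2·arcsin(√a) = 0.089758 rad = 5.1427°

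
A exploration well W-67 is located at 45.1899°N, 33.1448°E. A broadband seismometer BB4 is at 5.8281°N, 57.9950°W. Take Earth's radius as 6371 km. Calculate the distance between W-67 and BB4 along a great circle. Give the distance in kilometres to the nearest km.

Δφ = -39.3618°,  Δλ = -91.1398°
a = sin²(Δφ/2) + cos φ₁ cos φ₂ sin²(Δλ/2) = 0.470953
c = 2·arcsin(√a) = 1.512670 rad = 86.6696°
d = R·c = 6371 × 1.512670 = 9637.2 km

9637 km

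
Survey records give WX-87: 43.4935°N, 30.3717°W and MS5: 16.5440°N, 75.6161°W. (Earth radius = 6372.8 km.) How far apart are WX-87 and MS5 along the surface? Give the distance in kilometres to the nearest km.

5196 km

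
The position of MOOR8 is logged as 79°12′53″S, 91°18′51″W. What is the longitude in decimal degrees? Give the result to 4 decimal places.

91.3142°W

91° + 18′/60 + 51″/3600 = 91 + 0.30000 + 0.01417 = 91.3142°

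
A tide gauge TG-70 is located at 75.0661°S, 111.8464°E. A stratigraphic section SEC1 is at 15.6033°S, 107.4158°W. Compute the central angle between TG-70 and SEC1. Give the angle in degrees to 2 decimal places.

86.12°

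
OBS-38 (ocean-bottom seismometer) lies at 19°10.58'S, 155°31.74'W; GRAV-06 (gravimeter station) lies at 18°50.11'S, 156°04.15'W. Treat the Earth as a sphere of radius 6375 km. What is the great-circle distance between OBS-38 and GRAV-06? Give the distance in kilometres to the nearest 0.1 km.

OBS-38: φ = -19.17633°, λ = -155.52900°
GRAV-06: φ = -18.83517°, λ = -156.06917°
Δφ = 0.3412°,  Δλ = -0.5402°
a = sin²(Δφ/2) + cos φ₁ cos φ₂ sin²(Δλ/2) = 0.000029
c = 2·arcsin(√a) = 0.010720 rad = 0.6142°
d = R·c = 6375 × 0.010720 = 68.3 km

68.3 km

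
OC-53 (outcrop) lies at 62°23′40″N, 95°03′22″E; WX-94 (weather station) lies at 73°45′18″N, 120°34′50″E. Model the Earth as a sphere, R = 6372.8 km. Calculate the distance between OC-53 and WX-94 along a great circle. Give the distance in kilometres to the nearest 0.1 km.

1622.7 km

OC-53: φ = +62.39444°, λ = +95.05611°
WX-94: φ = +73.75500°, λ = +120.58056°
Δφ = 11.3606°,  Δλ = 25.5244°
a = sin²(Δφ/2) + cos φ₁ cos φ₂ sin²(Δλ/2) = 0.016122
c = 2·arcsin(√a) = 0.254634 rad = 14.5895°
d = R·c = 6372.8 × 0.254634 = 1622.7 km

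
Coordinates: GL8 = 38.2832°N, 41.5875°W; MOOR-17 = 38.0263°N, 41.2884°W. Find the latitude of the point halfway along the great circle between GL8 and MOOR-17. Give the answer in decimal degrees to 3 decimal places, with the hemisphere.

Bx = cos φ₂ cos Δλ = 0.787717,  By = cos φ₂ sin Δλ = 0.004112
φₘ = atan2(sin φ₁ + sin φ₂, √((cos φ₁ + Bx)² + By²)) = 38.15484°
λₘ = λ₁ + atan2(By, cos φ₁ + Bx) = -41.43769°

38.155°N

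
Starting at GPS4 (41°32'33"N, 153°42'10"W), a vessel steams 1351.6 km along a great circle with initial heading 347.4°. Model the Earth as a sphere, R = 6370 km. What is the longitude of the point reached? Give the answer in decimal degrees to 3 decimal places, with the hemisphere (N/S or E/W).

GPS4: φ = +41.54250°, λ = -153.70278°
δ = d/R = 1351.6/6370 = 0.212182 rad
φ₂ = arcsin(sin φ₁ cos δ + cos φ₁ sin δ cos θ)
   = arcsin(0.66318·0.97757 + 0.74846·0.21059·0.97592) = 53.33384°
λ₂ = λ₁ + atan2(sin θ sin δ cos φ₁, cos δ − sin φ₁ sin φ₂) = -158.11497°

158.115°W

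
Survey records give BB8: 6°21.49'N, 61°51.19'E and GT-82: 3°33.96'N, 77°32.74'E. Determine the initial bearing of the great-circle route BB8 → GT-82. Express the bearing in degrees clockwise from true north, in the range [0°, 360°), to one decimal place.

BB8: φ = +6.35817°, λ = +61.85317°
GT-82: φ = +3.56600°, λ = +77.54567°
Δλ = 15.6925°
y = sin Δλ · cos φ₂ = 0.269951
x = cos φ₁ sin φ₂ − sin φ₁ cos φ₂ cos Δλ = -0.044593
θ = atan2(y, x) = 99.3800° → 99.3800° (mod 360°)

99.4°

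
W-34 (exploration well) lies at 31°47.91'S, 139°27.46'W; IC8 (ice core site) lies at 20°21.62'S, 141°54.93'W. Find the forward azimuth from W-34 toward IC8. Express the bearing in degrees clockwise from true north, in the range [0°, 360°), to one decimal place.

348.5°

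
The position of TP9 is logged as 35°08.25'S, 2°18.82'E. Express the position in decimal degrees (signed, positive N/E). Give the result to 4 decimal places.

-35.1375°, +2.3137°

lat: 35.1375° S → -35.1375°
lon: 2.3137° E → +2.3137°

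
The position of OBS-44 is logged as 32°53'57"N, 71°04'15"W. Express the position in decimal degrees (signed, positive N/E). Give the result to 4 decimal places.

+32.8992°, -71.0708°

lat: 32.8992° N → +32.8992°
lon: 71.0708° W → -71.0708°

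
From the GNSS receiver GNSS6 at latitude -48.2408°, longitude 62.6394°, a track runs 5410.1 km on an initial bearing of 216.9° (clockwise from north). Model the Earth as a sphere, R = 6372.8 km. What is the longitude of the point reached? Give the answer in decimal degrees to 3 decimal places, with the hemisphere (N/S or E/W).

δ = d/R = 5410.1/6372.8 = 0.848936 rad
φ₂ = arcsin(sin φ₁ cos δ + cos φ₁ sin δ cos θ)
   = arcsin(-0.74595·0.66078 + 0.66600·0.75058·-0.79968) = -63.20965°
λ₂ = λ₁ + atan2(sin θ sin δ cos φ₁, cos δ − sin φ₁ sin φ₂) = -28.33396°

28.334°W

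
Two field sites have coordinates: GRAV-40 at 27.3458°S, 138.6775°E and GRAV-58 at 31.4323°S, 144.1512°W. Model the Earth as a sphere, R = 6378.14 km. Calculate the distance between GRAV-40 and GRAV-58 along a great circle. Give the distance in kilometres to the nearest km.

7339 km

Δφ = -4.0865°,  Δλ = 77.1713°
a = sin²(Δφ/2) + cos φ₁ cos φ₂ sin²(Δλ/2) = 0.296083
c = 2·arcsin(√a) = 1.150715 rad = 65.9311°
d = R·c = 6378.14 × 1.150715 = 7339.4 km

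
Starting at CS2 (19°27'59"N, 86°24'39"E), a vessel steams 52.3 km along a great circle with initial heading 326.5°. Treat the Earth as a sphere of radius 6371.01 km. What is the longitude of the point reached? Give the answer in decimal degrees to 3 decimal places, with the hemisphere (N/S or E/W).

86.135°E

CS2: φ = +19.46639°, λ = +86.41083°
δ = d/R = 52.3/6371.01 = 0.008209 rad
φ₂ = arcsin(sin φ₁ cos δ + cos φ₁ sin δ cos θ)
   = arcsin(0.33325·0.99997 + 0.94284·0.00821·0.83389) = 19.85839°
λ₂ = λ₁ + atan2(sin θ sin δ cos φ₁, cos δ − sin φ₁ sin φ₂) = 86.13482°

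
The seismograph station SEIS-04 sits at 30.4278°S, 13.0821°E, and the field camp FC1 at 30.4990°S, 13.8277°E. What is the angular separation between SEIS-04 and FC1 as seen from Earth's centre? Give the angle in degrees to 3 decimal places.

0.647°

Δφ = -0.0712°,  Δλ = 0.7456°
a = sin²(Δφ/2) + cos φ₁ cos φ₂ sin²(Δλ/2) = 0.000032
c = 2·arcsin(√a) = 0.011285 rad = 0.6466°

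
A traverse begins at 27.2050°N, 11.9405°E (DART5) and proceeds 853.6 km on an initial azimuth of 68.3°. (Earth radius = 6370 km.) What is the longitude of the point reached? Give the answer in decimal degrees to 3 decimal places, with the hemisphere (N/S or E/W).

20.165°E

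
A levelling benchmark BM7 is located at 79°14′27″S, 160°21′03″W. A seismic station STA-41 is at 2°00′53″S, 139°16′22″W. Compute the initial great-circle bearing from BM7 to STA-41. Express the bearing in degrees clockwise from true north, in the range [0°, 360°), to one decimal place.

BM7: φ = -79.24083°, λ = -160.35083°
STA-41: φ = -2.01472°, λ = -139.27278°
Δλ = 21.0781°
y = sin Δλ · cos φ₂ = 0.359417
x = cos φ₁ sin φ₂ − sin φ₁ cos φ₂ cos Δλ = 0.909558
θ = atan2(y, x) = 21.5617° → 21.5617° (mod 360°)

21.6°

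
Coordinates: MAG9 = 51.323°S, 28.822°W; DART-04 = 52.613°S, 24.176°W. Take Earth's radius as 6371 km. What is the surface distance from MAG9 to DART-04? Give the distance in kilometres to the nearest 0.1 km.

Δφ = -1.2900°,  Δλ = 4.6460°
a = sin²(Δφ/2) + cos φ₁ cos φ₂ sin²(Δλ/2) = 0.000750
c = 2·arcsin(√a) = 0.054784 rad = 3.1389°
d = R·c = 6371 × 0.054784 = 349.0 km

349.0 km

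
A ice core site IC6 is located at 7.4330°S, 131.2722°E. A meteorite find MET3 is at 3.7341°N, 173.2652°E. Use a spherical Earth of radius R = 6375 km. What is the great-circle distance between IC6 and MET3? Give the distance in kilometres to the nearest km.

4825 km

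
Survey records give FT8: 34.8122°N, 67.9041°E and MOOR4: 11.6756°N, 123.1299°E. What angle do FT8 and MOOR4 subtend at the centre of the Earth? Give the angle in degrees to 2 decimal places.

54.96°

Δφ = -23.1366°,  Δλ = 55.2258°
a = sin²(Δφ/2) + cos φ₁ cos φ₂ sin²(Δλ/2) = 0.212945
c = 2·arcsin(√a) = 0.959280 rad = 54.9627°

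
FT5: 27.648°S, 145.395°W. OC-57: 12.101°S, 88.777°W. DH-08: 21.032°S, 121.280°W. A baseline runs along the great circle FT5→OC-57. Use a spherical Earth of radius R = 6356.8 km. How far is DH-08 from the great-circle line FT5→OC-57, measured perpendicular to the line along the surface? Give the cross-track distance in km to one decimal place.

δ₁₃ = central angle FT5→DH-08 = 0.399686 rad  (haversine)
θ₁₃ = bearing FT5→DH-08 = 78.525°,  θ₁₂ = bearing FT5→OC-57 = 85.521°
dₓₜ = R·arcsin(sin δ₁₃ · sin(θ₁₃ − θ₁₂)) = 6356.8·arcsin(0.38913·sin(-6.997°)) = -301.423 km
|dₓₜ| = 301.423 km

301.4 km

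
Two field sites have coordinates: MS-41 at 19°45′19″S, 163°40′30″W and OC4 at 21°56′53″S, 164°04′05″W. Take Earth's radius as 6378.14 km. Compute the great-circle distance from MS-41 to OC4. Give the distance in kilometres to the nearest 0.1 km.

247.5 km

MS-41: φ = -19.75528°, λ = -163.67500°
OC4: φ = -21.94806°, λ = -164.06806°
Δφ = -2.1928°,  Δλ = -0.3931°
a = sin²(Δφ/2) + cos φ₁ cos φ₂ sin²(Δλ/2) = 0.000376
c = 2·arcsin(√a) = 0.038804 rad = 2.2233°
d = R·c = 6378.14 × 0.038804 = 247.5 km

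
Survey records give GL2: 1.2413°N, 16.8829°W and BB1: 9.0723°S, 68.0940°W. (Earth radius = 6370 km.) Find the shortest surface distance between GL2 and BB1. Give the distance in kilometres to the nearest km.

5786 km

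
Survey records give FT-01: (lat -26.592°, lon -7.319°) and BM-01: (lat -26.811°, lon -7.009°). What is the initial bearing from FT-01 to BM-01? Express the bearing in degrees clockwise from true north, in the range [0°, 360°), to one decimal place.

128.4°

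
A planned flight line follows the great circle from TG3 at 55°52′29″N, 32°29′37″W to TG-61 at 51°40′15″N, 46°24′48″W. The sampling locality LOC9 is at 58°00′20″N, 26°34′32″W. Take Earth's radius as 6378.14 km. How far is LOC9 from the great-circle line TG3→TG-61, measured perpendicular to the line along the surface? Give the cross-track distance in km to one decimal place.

TG3: φ = +55.87472°, λ = -32.49361°
TG-61: φ = +51.67083°, λ = -46.41333°
LOC9: φ = +58.00556°, λ = -26.57556°
δ₁₃ = central angle TG3→LOC9 = 0.067476 rad  (haversine)
θ₁₃ = bearing TG3→LOC9 = 54.118°,  θ₁₂ = bearing TG3→TG-61 = 248.679°
dₓₜ = R·arcsin(sin δ₁₃ · sin(θ₁₃ − θ₁₂)) = 6378.14·arcsin(0.06742·sin(-194.561°)) = 108.126 km
|dₓₜ| = 108.126 km

108.1 km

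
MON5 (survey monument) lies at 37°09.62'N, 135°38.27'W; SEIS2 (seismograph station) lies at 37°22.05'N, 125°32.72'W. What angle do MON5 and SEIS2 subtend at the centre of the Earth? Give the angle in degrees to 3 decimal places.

8.031°

MON5: φ = +37.16033°, λ = -135.63783°
SEIS2: φ = +37.36750°, λ = -125.54533°
Δφ = 0.2072°,  Δλ = 10.0925°
a = sin²(Δφ/2) + cos φ₁ cos φ₂ sin²(Δλ/2) = 0.004904
c = 2·arcsin(√a) = 0.140168 rad = 8.0310°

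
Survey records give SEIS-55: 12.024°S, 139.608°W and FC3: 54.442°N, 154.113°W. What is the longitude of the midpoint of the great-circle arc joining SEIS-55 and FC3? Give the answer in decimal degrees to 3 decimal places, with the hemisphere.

Bx = cos φ₂ cos Δλ = 0.562991,  By = cos φ₂ sin Δλ = -0.145652
φₘ = atan2(sin φ₁ + sin φ₂, √((cos φ₁ + Bx)² + By²)) = 21.35452°
λₘ = λ₁ + atan2(By, cos φ₁ + Bx) = -145.00725°

145.007°W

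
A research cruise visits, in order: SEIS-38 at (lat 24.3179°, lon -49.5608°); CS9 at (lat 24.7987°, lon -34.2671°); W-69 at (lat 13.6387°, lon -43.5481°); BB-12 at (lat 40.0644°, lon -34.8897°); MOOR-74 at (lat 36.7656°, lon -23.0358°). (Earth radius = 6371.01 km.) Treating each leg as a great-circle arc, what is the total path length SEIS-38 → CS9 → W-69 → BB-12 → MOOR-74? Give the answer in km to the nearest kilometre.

SEIS-38→CS9: c = 0.242798 rad, d = 1546.87 km
CS9→W-69: c = 0.247442 rad, d = 1576.46 km
W-69→BB-12: c = 0.479911 rad, d = 3057.52 km
BB-12→MOOR-74: c = 0.171859 rad, d = 1094.91 km
Total = 1546.87 + 1576.46 + 3057.52 + 1094.91 = 7275.76 km

7276 km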